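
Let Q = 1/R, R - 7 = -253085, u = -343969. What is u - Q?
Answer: -87050986581/253078 ≈ -3.4397e+5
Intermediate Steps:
R = -253078 (R = 7 - 253085 = -253078)
Q = -1/253078 (Q = 1/(-253078) = -1/253078 ≈ -3.9514e-6)
u - Q = -343969 - 1*(-1/253078) = -343969 + 1/253078 = -87050986581/253078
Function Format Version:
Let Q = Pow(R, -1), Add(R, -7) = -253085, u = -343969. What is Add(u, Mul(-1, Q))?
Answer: Rational(-87050986581, 253078) ≈ -3.4397e+5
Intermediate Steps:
R = -253078 (R = Add(7, -253085) = -253078)
Q = Rational(-1, 253078) (Q = Pow(-253078, -1) = Rational(-1, 253078) ≈ -3.9514e-6)
Add(u, Mul(-1, Q)) = Add(-343969, Mul(-1, Rational(-1, 253078))) = Add(-343969, Rational(1, 253078)) = Rational(-87050986581, 253078)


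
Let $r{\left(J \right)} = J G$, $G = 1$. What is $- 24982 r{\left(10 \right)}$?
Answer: $-249820$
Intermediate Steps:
$r{\left(J \right)} = J$ ($r{\left(J \right)} = J 1 = J$)
$- 24982 r{\left(10 \right)} = \left(-24982\right) 10 = -249820$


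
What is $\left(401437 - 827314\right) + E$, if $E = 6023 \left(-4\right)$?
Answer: $-449969$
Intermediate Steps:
$E = -24092$
$\left(401437 - 827314\right) + E = \left(401437 - 827314\right) - 24092 = -425877 - 24092 = -449969$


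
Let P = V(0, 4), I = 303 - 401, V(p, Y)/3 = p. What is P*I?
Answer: 0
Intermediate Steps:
V(p, Y) = 3*p
I = -98
P = 0 (P = 3*0 = 0)
P*I = 0*(-98) = 0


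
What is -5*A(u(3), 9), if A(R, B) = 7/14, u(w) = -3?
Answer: -5/2 ≈ -2.5000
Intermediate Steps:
A(R, B) = 1/2 (A(R, B) = 7*(1/14) = 1/2)
-5*A(u(3), 9) = -5*1/2 = -5/2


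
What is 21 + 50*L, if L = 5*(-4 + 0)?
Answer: -979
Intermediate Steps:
L = -20 (L = 5*(-4) = -20)
21 + 50*L = 21 + 50*(-20) = 21 - 1000 = -979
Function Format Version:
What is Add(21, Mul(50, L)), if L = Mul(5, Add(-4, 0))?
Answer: -979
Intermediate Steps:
L = -20 (L = Mul(5, -4) = -20)
Add(21, Mul(50, L)) = Add(21, Mul(50, -20)) = Add(21, -1000) = -979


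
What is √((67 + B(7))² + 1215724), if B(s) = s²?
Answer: 2*√307295 ≈ 1108.7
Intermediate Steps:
√((67 + B(7))² + 1215724) = √((67 + 7²)² + 1215724) = √((67 + 49)² + 1215724) = √(116² + 1215724) = √(13456 + 1215724) = √1229180 = 2*√307295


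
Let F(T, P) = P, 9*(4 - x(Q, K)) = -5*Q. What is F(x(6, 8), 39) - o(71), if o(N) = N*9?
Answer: -600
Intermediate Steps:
x(Q, K) = 4 + 5*Q/9 (x(Q, K) = 4 - (-5)*Q/9 = 4 + 5*Q/9)
o(N) = 9*N
F(x(6, 8), 39) - o(71) = 39 - 9*71 = 39 - 1*639 = 39 - 639 = -600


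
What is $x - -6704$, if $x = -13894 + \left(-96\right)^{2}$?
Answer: $2026$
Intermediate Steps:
$x = -4678$ ($x = -13894 + 9216 = -4678$)
$x - -6704 = -4678 - -6704 = -4678 + 6704 = 2026$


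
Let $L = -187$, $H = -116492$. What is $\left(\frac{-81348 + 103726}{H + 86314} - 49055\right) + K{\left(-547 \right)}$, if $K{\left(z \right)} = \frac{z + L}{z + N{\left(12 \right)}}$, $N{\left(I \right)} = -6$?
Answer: $- \frac{5181274394}{105623} \approx -49054.0$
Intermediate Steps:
$K{\left(z \right)} = \frac{-187 + z}{-6 + z}$ ($K{\left(z \right)} = \frac{z - 187}{z - 6} = \frac{-187 + z}{-6 + z}$)
$\left(\frac{-81348 + 103726}{H + 86314} - 49055\right) + K{\left(-547 \right)} = \left(\frac{-81348 + 103726}{-116492 + 86314} - 49055\right) + \frac{-187 - 547}{-6 - 547} = \left(\frac{22378}{-30178} - 49055\right) + \frac{1}{-553} \left(-734\right) = \left(22378 \left(- \frac{1}{30178}\right) - 49055\right) - - \frac{734}{553} = \left(- \frac{11189}{15089} - 49055\right) + \frac{734}{553} = - \frac{740202084}{15089} + \frac{734}{553} = - \frac{5181274394}{105623}$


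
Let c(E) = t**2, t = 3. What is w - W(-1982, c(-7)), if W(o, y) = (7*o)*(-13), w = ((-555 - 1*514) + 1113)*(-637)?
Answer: -208390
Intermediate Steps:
w = -28028 (w = ((-555 - 514) + 1113)*(-637) = (-1069 + 1113)*(-637) = 44*(-637) = -28028)
c(E) = 9 (c(E) = 3**2 = 9)
W(o, y) = -91*o
w - W(-1982, c(-7)) = -28028 - (-91)*(-1982) = -28028 - 1*180362 = -28028 - 180362 = -208390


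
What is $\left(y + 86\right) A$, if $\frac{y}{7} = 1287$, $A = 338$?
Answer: $3074110$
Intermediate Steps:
$y = 9009$ ($y = 7 \cdot 1287 = 9009$)
$\left(y + 86\right) A = \left(9009 + 86\right) 338 = 9095 \cdot 338 = 3074110$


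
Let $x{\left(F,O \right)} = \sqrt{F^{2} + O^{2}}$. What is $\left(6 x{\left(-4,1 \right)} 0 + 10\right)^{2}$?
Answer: $100$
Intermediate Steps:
$\left(6 x{\left(-4,1 \right)} 0 + 10\right)^{2} = \left(6 \sqrt{\left(-4\right)^{2} + 1^{2}} \cdot 0 + 10\right)^{2} = \left(6 \sqrt{16 + 1} \cdot 0 + 10\right)^{2} = \left(6 \sqrt{17} \cdot 0 + 10\right)^{2} = \left(0 + 10\right)^{2} = 10^{2} = 100$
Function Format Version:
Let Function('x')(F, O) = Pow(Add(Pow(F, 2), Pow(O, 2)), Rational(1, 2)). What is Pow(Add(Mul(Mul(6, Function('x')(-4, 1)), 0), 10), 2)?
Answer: 100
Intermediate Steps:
Pow(Add(Mul(Mul(6, Function('x')(-4, 1)), 0), 10), 2) = Pow(Add(Mul(Mul(6, Pow(Add(Pow(-4, 2), Pow(1, 2)), Rational(1, 2))), 0), 10), 2) = Pow(Add(Mul(Mul(6, Pow(Add(16, 1), Rational(1, 2))), 0), 10), 2) = Pow(Add(Mul(Mul(6, Pow(17, Rational(1, 2))), 0), 10), 2) = Pow(Add(0, 10), 2) = Pow(10, 2) = 100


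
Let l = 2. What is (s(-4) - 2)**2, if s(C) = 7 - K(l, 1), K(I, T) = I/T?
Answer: 9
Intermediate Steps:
s(C) = 5 (s(C) = 7 - 2/1 = 7 - 2 = 5)
(s(-4) - 2)**2 = (5 - 2)**2 = 3**2 = 9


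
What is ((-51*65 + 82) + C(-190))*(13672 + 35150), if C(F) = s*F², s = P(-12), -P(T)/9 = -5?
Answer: 79153497474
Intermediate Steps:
P(T) = 45 (P(T) = -9*(-5) = 45)
s = 45
C(F) = 45*F²
((-51*65 + 82) + C(-190))*(13672 + 35150) = ((-51*65 + 82) + 45*(-190)²)*(13672 + 35150) = ((-3315 + 82) + 45*36100)*48822 = (-3233 + 1624500)*48822 = 1621267*48822 = 79153497474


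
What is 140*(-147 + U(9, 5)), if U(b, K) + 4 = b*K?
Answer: -14840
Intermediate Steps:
U(b, K) = -4 + K*b (U(b, K) = -4 + b*K = -4 + K*b)
140*(-147 + U(9, 5)) = 140*(-147 + (-4 + 5*9)) = 140*(-147 + (-4 + 45)) = 140*(-147 + 41) = 140*(-106) = -14840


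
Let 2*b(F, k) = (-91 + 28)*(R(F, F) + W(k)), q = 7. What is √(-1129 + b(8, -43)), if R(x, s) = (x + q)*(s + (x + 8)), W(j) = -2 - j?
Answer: I*√55042/2 ≈ 117.31*I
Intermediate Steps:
R(x, s) = (7 + x)*(8 + s + x) (R(x, s) = (x + 7)*(s + (x + 8)) = (7 + x)*(s + (8 + x)) = (7 + x)*(8 + s + x))
b(F, k) = -1701 - 693*F - 63*F² + 63*k/2 (b(F, k) = ((-91 + 28)*((56 + F² + 7*F + 15*F + F*F) + (-2 - k)))/2 = (-63*((56 + F² + 7*F + 15*F + F²) + (-2 - k)))/2 = (-63*((56 + 2*F² + 22*F) + (-2 - k)))/2 = (-63*(54 - k + 2*F² + 22*F))/2 = (-3402 - 1386*F - 126*F² + 63*k)/2 = -1701 - 693*F - 63*F² + 63*k/2)
√(-1129 + b(8, -43)) = √(-1129 + (-1701 - 693*8 - 63*8² + (63/2)*(-43))) = √(-1129 + (-1701 - 5544 - 63*64 - 2709/2)) = √(-1129 + (-1701 - 5544 - 4032 - 2709/2)) = √(-1129 - 25263/2) = √(-27521/2) = I*√55042/2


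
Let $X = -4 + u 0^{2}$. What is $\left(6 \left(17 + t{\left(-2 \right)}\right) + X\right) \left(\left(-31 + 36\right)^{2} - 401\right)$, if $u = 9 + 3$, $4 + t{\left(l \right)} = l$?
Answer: $-23312$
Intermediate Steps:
$t{\left(l \right)} = -4 + l$
$u = 12$
$X = -4$ ($X = -4 + 12 \cdot 0^{2} = -4 + 12 \cdot 0 = -4 + 0 = -4$)
$\left(6 \left(17 + t{\left(-2 \right)}\right) + X\right) \left(\left(-31 + 36\right)^{2} - 401\right) = \left(6 \left(17 - 6\right) - 4\right) \left(\left(-31 + 36\right)^{2} - 401\right) = \left(6 \left(17 - 6\right) - 4\right) \left(5^{2} - 401\right) = \left(6 \cdot 11 - 4\right) \left(25 - 401\right) = \left(66 - 4\right) \left(-376\right) = 62 \left(-376\right) = -23312$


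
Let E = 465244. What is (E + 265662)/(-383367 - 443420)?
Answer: -730906/826787 ≈ -0.88403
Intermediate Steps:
(E + 265662)/(-383367 - 443420) = (465244 + 265662)/(-383367 - 443420) = 730906/(-826787) = 730906*(-1/826787) = -730906/826787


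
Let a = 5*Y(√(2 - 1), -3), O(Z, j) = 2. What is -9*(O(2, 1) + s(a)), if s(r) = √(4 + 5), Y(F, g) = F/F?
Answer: -45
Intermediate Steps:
Y(F, g) = 1
a = 5 (a = 5*1 = 5)
s(r) = 3 (s(r) = √9 = 3)
-9*(O(2, 1) + s(a)) = -9*(2 + 3) = -9*5 = -45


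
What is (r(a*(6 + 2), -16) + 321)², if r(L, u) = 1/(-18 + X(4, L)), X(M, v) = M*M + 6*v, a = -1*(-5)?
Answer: 5836807201/56644 ≈ 1.0304e+5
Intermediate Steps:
a = 5
X(M, v) = M² + 6*v
r(L, u) = 1/(-2 + 6*L) (r(L, u) = 1/(-18 + (4² + 6*L)) = 1/(-18 + (16 + 6*L)) = 1/(-2 + 6*L))
(r(a*(6 + 2), -16) + 321)² = (1/(2*(-1 + 3*(5*(6 + 2)))) + 321)² = (1/(2*(-1 + 3*(5*8))) + 321)² = (1/(2*(-1 + 3*40)) + 321)² = (1/(2*(-1 + 120)) + 321)² = ((½)/119 + 321)² = ((½)*(1/119) + 321)² = (1/238 + 321)² = (76399/238)² = 5836807201/56644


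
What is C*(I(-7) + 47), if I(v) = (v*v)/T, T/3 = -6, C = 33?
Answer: 8767/6 ≈ 1461.2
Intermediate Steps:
T = -18 (T = 3*(-6) = -18)
I(v) = -v²/18 (I(v) = (v*v)/(-18) = v²*(-1/18) = -v²/18)
C*(I(-7) + 47) = 33*(-1/18*(-7)² + 47) = 33*(-1/18*49 + 47) = 33*(-49/18 + 47) = 33*(797/18) = 8767/6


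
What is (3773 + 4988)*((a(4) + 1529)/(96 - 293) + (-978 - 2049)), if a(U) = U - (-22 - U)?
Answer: -5238009158/197 ≈ -2.6589e+7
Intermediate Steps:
a(U) = 22 + 2*U (a(U) = U + (22 + U) = 22 + 2*U)
(3773 + 4988)*((a(4) + 1529)/(96 - 293) + (-978 - 2049)) = (3773 + 4988)*(((22 + 2*4) + 1529)/(96 - 293) + (-978 - 2049)) = 8761*(((22 + 8) + 1529)/(-197) - 3027) = 8761*((30 + 1529)*(-1/197) - 3027) = 8761*(1559*(-1/197) - 3027) = 8761*(-1559/197 - 3027) = 8761*(-597878/197) = -5238009158/197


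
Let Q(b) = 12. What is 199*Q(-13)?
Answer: 2388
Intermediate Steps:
199*Q(-13) = 199*12 = 2388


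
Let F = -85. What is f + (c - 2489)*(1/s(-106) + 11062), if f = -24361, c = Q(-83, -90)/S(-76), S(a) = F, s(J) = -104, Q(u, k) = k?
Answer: -48701226113/1768 ≈ -2.7546e+7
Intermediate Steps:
S(a) = -85
c = 18/17 (c = -90/(-85) = -90*(-1/85) = 18/17 ≈ 1.0588)
f + (c - 2489)*(1/s(-106) + 11062) = -24361 + (18/17 - 2489)*(1/(-104) + 11062) = -24361 - 42295*(-1/104 + 11062)/17 = -24361 - 42295/17*1150447/104 = -24361 - 48658155865/1768 = -48701226113/1768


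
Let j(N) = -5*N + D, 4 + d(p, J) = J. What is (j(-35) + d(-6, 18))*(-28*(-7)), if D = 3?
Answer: 37632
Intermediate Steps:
d(p, J) = -4 + J
j(N) = 3 - 5*N (j(N) = -5*N + 3 = 3 - 5*N)
(j(-35) + d(-6, 18))*(-28*(-7)) = ((3 - 5*(-35)) + (-4 + 18))*(-28*(-7)) = ((3 + 175) + 14)*196 = (178 + 14)*196 = 192*196 = 37632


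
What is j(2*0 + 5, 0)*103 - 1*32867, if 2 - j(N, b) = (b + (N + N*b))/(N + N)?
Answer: -65425/2 ≈ -32713.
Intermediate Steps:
j(N, b) = 2 - (N + b + N*b)/(2*N) (j(N, b) = 2 - (b + (N + N*b))/(N + N) = 2 - (N + b + N*b)/(2*N))
j(2*0 + 5, 0)*103 - 1*32867 = ((-1*0 - (2*0 + 5)*(-3 + 0))/(2*(2*0 + 5)))*103 - 1*32867 = ((0 - 1*(0 + 5)*(-3))/(2*(0 + 5)))*103 - 32867 = ((1/2)*(0 - 1*5*(-3))/5)*103 - 32867 = ((1/2)*(1/5)*(0 + 15))*103 - 32867 = ((1/2)*(1/5)*15)*103 - 32867 = (3/2)*103 - 32867 = 309/2 - 32867 = -65425/2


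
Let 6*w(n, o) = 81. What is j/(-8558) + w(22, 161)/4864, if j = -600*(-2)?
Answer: -5721267/41626112 ≈ -0.13744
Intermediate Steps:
w(n, o) = 27/2 (w(n, o) = (⅙)*81 = 27/2)
j = 1200
j/(-8558) + w(22, 161)/4864 = 1200/(-8558) + (27/2)/4864 = 1200*(-1/8558) + (27/2)*(1/4864) = -600/4279 + 27/9728 = -5721267/41626112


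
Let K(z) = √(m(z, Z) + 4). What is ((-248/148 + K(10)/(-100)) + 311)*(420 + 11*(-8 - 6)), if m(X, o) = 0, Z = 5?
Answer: 76104329/925 ≈ 82275.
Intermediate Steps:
K(z) = 2 (K(z) = √(0 + 4) = √4 = 2)
((-248/148 + K(10)/(-100)) + 311)*(420 + 11*(-8 - 6)) = ((-248/148 + 2/(-100)) + 311)*(420 + 11*(-8 - 6)) = ((-248*1/148 + 2*(-1/100)) + 311)*(420 + 11*(-14)) = ((-62/37 - 1/50) + 311)*(420 - 154) = (-3137/1850 + 311)*266 = (572213/1850)*266 = 76104329/925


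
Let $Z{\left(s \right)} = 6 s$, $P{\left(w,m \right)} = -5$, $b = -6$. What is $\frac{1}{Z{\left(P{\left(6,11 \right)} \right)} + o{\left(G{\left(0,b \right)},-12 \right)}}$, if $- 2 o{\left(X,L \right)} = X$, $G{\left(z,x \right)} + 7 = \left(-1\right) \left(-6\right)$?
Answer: $- \frac{2}{59} \approx -0.033898$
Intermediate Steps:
$G{\left(z,x \right)} = -1$ ($G{\left(z,x \right)} = -7 - -6 = -7 + 6 = -1$)
$o{\left(X,L \right)} = - \frac{X}{2}$
$\frac{1}{Z{\left(P{\left(6,11 \right)} \right)} + o{\left(G{\left(0,b \right)},-12 \right)}} = \frac{1}{6 \left(-5\right) - - \frac{1}{2}} = \frac{1}{-30 + \frac{1}{2}} = \frac{1}{- \frac{59}{2}} = - \frac{2}{59}$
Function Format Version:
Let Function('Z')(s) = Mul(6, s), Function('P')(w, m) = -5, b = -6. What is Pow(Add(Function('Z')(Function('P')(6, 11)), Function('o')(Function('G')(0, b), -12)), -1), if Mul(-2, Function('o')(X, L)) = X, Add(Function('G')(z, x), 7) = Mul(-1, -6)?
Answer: Rational(-2, 59) ≈ -0.033898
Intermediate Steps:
Function('G')(z, x) = -1 (Function('G')(z, x) = Add(-7, Mul(-1, -6)) = Add(-7, 6) = -1)
Function('o')(X, L) = Mul(Rational(-1, 2), X)
Pow(Add(Function('Z')(Function('P')(6, 11)), Function('o')(Function('G')(0, b), -12)), -1) = Pow(Add(Mul(6, -5), Mul(Rational(-1, 2), -1)), -1) = Pow(Add(-30, Rational(1, 2)), -1) = Pow(Rational(-59, 2), -1) = Rational(-2, 59)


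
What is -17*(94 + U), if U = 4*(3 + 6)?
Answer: -2210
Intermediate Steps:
U = 36 (U = 4*9 = 36)
-17*(94 + U) = -17*(94 + 36) = -17*130 = -2210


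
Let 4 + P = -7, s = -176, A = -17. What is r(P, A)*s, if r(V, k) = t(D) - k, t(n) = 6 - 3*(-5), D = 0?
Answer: -6688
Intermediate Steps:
t(n) = 21 (t(n) = 6 + 15 = 21)
P = -11 (P = -4 - 7 = -11)
r(V, k) = 21 - k
r(P, A)*s = (21 - 1*(-17))*(-176) = (21 + 17)*(-176) = 38*(-176) = -6688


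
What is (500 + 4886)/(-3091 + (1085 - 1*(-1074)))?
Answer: -2693/466 ≈ -5.7790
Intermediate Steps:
(500 + 4886)/(-3091 + (1085 - 1*(-1074))) = 5386/(-3091 + (1085 + 1074)) = 5386/(-3091 + 2159) = 5386/(-932) = 5386*(-1/932) = -2693/466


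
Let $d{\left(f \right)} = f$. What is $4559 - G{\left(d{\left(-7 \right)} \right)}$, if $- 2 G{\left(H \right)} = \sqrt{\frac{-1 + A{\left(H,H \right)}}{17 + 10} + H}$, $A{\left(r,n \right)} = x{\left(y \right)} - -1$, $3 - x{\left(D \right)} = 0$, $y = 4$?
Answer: $4559 + \frac{i \sqrt{62}}{6} \approx 4559.0 + 1.3123 i$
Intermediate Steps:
$x{\left(D \right)} = 3$ ($x{\left(D \right)} = 3 - 0 = 3 + 0 = 3$)
$A{\left(r,n \right)} = 4$ ($A{\left(r,n \right)} = 3 - -1 = 3 + 1 = 4$)
$G{\left(H \right)} = - \frac{\sqrt{\frac{1}{9} + H}}{2}$ ($G{\left(H \right)} = - \frac{\sqrt{\frac{-1 + 4}{17 + 10} + H}}{2} = - \frac{\sqrt{\frac{3}{27} + H}}{2} = - \frac{\sqrt{3 \cdot \frac{1}{27} + H}}{2} = - \frac{\sqrt{\frac{1}{9} + H}}{2}$)
$4559 - G{\left(d{\left(-7 \right)} \right)} = 4559 - - \frac{\sqrt{1 + 9 \left(-7\right)}}{6} = 4559 - - \frac{\sqrt{1 - 63}}{6} = 4559 - - \frac{\sqrt{-62}}{6} = 4559 - - \frac{i \sqrt{62}}{6} = 4559 + \frac{i \sqrt{62}}{6}$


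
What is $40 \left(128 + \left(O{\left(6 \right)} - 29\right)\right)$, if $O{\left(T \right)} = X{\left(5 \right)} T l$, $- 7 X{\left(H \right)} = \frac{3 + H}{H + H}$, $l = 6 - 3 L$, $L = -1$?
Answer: $\frac{25992}{7} \approx 3713.1$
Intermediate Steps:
$l = 9$ ($l = 6 - -3 = 6 + 3 = 9$)
$X{\left(H \right)} = - \frac{3 + H}{14 H}$ ($X{\left(H \right)} = - \frac{\left(3 + H\right) \frac{1}{H + H}}{7} = - \frac{\left(3 + H\right) \frac{1}{2 H}}{7} = - \frac{\frac{1}{2} \frac{1}{H} \left(3 + H\right)}{7} = - \frac{3 + H}{14 H}$)
$O{\left(T \right)} = - \frac{36 T}{35}$ ($O{\left(T \right)} = \frac{-3 - 5}{14 \cdot 5} T 9 = \frac{1}{14} \cdot \frac{1}{5} \left(-3 - 5\right) T 9 = \frac{1}{14} \cdot \frac{1}{5} \left(-8\right) T 9 = - \frac{4 T}{35} \cdot 9 = - \frac{36 T}{35}$)
$40 \left(128 + \left(O{\left(6 \right)} - 29\right)\right) = 40 \left(128 - \frac{1231}{35}\right) = 40 \cdot \frac{3249}{35} = \frac{25992}{7}$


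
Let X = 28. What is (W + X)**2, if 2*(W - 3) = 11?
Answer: 5329/4 ≈ 1332.3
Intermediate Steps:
W = 17/2 (W = 3 + (1/2)*11 = 3 + 11/2 = 17/2 ≈ 8.5000)
(W + X)**2 = (17/2 + 28)**2 = (73/2)**2 = 5329/4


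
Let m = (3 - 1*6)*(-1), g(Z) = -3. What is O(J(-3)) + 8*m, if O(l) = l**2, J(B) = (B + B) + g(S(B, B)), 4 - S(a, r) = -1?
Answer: 105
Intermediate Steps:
S(a, r) = 5 (S(a, r) = 4 - 1*(-1) = 4 + 1 = 5)
J(B) = -3 + 2*B (J(B) = (B + B) - 3 = 2*B - 3 = -3 + 2*B)
m = 3 (m = (3 - 6)*(-1) = -3*(-1) = 3)
O(J(-3)) + 8*m = (-3 + 2*(-3))**2 + 8*3 = (-3 - 6)**2 + 24 = (-9)**2 + 24 = 81 + 24 = 105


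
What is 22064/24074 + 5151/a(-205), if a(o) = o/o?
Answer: 62013619/12037 ≈ 5151.9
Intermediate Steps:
a(o) = 1
22064/24074 + 5151/a(-205) = 22064/24074 + 5151/1 = 22064*(1/24074) + 5151*1 = 11032/12037 + 5151 = 62013619/12037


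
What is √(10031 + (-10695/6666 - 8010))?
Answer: √9970329534/2222 ≈ 44.938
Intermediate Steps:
√(10031 + (-10695/6666 - 8010)) = √(10031 + (-10695*1/6666 - 8010)) = √(10031 + (-3565/2222 - 8010)) = √(10031 - 17801785/2222) = √(4487097/2222) = √9970329534/2222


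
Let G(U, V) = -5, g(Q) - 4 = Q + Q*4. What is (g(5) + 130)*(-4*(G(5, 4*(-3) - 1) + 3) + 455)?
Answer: 73617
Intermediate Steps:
g(Q) = 4 + 5*Q (g(Q) = 4 + (Q + Q*4) = 4 + (Q + 4*Q) = 4 + 5*Q)
(g(5) + 130)*(-4*(G(5, 4*(-3) - 1) + 3) + 455) = ((4 + 5*5) + 130)*(-4*(-5 + 3) + 455) = ((4 + 25) + 130)*(-4*(-2) + 455) = (29 + 130)*(8 + 455) = 159*463 = 73617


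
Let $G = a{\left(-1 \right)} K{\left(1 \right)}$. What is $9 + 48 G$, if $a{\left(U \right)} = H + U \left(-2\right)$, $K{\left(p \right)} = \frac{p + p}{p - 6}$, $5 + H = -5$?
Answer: $\frac{813}{5} \approx 162.6$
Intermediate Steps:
$H = -10$ ($H = -5 - 5 = -10$)
$K{\left(p \right)} = \frac{2 p}{-6 + p}$
$a{\left(U \right)} = -10 - 2 U$ ($a{\left(U \right)} = -10 + U \left(-2\right) = -10 - 2 U$)
$G = \frac{16}{5}$ ($G = \left(-10 - -2\right) 2 \cdot 1 \frac{1}{-6 + 1} = \left(-10 + 2\right) 2 \cdot 1 \frac{1}{-5} = - 8 \cdot 2 \cdot 1 \left(- \frac{1}{5}\right) = \left(-8\right) \left(- \frac{2}{5}\right) = \frac{16}{5} \approx 3.2$)
$9 + 48 G = 9 + 48 \cdot \frac{16}{5} = 9 + \frac{768}{5} = \frac{813}{5}$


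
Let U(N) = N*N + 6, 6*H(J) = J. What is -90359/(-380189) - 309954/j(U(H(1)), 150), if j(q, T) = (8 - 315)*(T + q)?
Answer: 4398096423437/655605135191 ≈ 6.7085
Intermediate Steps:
H(J) = J/6
U(N) = 6 + N² (U(N) = N² + 6 = 6 + N²)
j(q, T) = -307*T - 307*q (j(q, T) = -307*(T + q) = -307*T - 307*q)
-90359/(-380189) - 309954/j(U(H(1)), 150) = -90359/(-380189) - 309954/(-307*150 - 307*(6 + ((⅙)*1)²)) = -90359*(-1/380189) - 309954/(-46050 - 307*(6 + (⅙)²)) = 90359/380189 - 309954/(-46050 - 307*(6 + 1/36)) = 90359/380189 - 309954/(-46050 - 307*217/36) = 90359/380189 - 309954/(-46050 - 66619/36) = 90359/380189 - 309954/(-1724419/36) = 90359/380189 - 309954*(-36/1724419) = 90359/380189 + 11158344/1724419 = 4398096423437/655605135191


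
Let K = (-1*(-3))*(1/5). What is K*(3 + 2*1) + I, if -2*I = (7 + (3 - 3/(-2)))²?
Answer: -505/8 ≈ -63.125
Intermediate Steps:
K = ⅗ (K = 3*(1*(⅕)) = 3*(⅕) = ⅗ ≈ 0.60000)
I = -529/8 (I = -(7 + (3 - 3/(-2)))²/2 = -(7 + (3 - 3*(-½)))²/2 = -(7 + (3 + 3/2))²/2 = -(7 + 9/2)²/2 = -(23/2)²/2 = -½*529/4 = -529/8 ≈ -66.125)
K*(3 + 2*1) + I = 3*(3 + 2*1)/5 - 529/8 = 3*(3 + 2)/5 - 529/8 = (⅗)*5 - 529/8 = 3 - 529/8 = -505/8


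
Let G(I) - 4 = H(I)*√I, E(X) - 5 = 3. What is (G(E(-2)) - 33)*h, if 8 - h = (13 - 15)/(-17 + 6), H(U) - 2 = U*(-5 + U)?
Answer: -2494/11 + 4472*√2/11 ≈ 348.21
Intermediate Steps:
H(U) = 2 + U*(-5 + U)
h = 86/11 (h = 8 - (13 - 15)/(-17 + 6) = 8 - (-2)/(-11) = 8 - (-2)*(-1)/11 = 8 - 1*2/11 = 8 - 2/11 = 86/11 ≈ 7.8182)
E(X) = 8 (E(X) = 5 + 3 = 8)
G(I) = 4 + √I*(2 + I² - 5*I) (G(I) = 4 + (2 + I² - 5*I)*√I = 4 + √I*(2 + I² - 5*I))
(G(E(-2)) - 33)*h = ((4 + √8*(2 + 8² - 5*8)) - 33)*(86/11) = ((4 + (2*√2)*(2 + 64 - 40)) - 33)*(86/11) = ((4 + (2*√2)*26) - 33)*(86/11) = ((4 + 52*√2) - 33)*(86/11) = (-29 + 52*√2)*(86/11) = -2494/11 + 4472*√2/11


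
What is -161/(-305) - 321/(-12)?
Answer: 33279/1220 ≈ 27.278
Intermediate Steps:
-161/(-305) - 321/(-12) = -161*(-1/305) - 321*(-1/12) = 161/305 + 107/4 = 33279/1220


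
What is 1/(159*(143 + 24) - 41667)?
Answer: -1/15114 ≈ -6.6164e-5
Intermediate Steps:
1/(159*(143 + 24) - 41667) = 1/(159*167 - 41667) = 1/(26553 - 41667) = 1/(-15114) = -1/15114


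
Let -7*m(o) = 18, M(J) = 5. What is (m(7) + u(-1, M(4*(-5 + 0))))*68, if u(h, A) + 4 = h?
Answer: -3604/7 ≈ -514.86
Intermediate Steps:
u(h, A) = -4 + h
m(o) = -18/7 (m(o) = -⅐*18 = -18/7)
(m(7) + u(-1, M(4*(-5 + 0))))*68 = (-18/7 + (-4 - 1))*68 = (-18/7 - 5)*68 = -53/7*68 = -3604/7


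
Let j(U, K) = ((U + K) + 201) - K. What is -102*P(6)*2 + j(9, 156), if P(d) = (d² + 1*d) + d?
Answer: -9582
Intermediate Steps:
P(d) = d² + 2*d (P(d) = (d² + d) + d = (d + d²) + d = d² + 2*d)
j(U, K) = 201 + U (j(U, K) = ((K + U) + 201) - K = (201 + K + U) - K = 201 + U)
-102*P(6)*2 + j(9, 156) = -102*6*(2 + 6)*2 + (201 + 9) = -102*6*8*2 + 210 = -4896*2 + 210 = -102*96 + 210 = -9792 + 210 = -9582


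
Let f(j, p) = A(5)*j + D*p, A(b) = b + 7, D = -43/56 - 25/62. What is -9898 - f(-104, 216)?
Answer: -1822159/217 ≈ -8397.0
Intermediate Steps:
D = -2033/1736 (D = -43*1/56 - 25*1/62 = -43/56 - 25/62 = -2033/1736 ≈ -1.1711)
A(b) = 7 + b
f(j, p) = 12*j - 2033*p/1736 (f(j, p) = (7 + 5)*j - 2033*p/1736 = 12*j - 2033*p/1736)
-9898 - f(-104, 216) = -9898 - (12*(-104) - 2033/1736*216) = -9898 - (-1248 - 54891/217) = -9898 - 1*(-325707/217) = -9898 + 325707/217 = -1822159/217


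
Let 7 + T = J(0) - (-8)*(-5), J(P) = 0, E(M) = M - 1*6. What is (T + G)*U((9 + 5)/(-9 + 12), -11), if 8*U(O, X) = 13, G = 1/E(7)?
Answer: -299/4 ≈ -74.750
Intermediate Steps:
E(M) = -6 + M (E(M) = M - 6 = -6 + M)
G = 1 (G = 1/(-6 + 7) = 1/1 = 1)
U(O, X) = 13/8 (U(O, X) = (⅛)*13 = 13/8)
T = -47 (T = -7 + (0 - (-8)*(-5)) = -7 + (0 - 1*40) = -7 + (0 - 40) = -7 - 40 = -47)
(T + G)*U((9 + 5)/(-9 + 12), -11) = (-47 + 1)*(13/8) = -46*13/8 = -299/4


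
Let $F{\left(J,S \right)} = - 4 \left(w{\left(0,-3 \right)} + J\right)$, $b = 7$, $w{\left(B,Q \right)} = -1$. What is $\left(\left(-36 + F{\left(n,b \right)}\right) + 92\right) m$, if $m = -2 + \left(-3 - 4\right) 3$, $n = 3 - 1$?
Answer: $-1196$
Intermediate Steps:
$n = 2$
$F{\left(J,S \right)} = 4 - 4 J$ ($F{\left(J,S \right)} = - 4 \left(-1 + J\right) = 4 - 4 J$)
$m = -23$ ($m = -2 - 21 = -23$)
$\left(\left(-36 + F{\left(n,b \right)}\right) + 92\right) m = \left(\left(-36 + \left(4 - 8\right)\right) + 92\right) \left(-23\right) = \left(\left(-36 - 4\right) + 92\right) \left(-23\right) = \left(-40 + 92\right) \left(-23\right) = 52 \left(-23\right) = -1196$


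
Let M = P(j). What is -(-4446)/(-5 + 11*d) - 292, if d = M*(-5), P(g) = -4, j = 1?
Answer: -58334/215 ≈ -271.32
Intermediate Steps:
M = -4
d = 20 (d = -4*(-5) = 20)
-(-4446)/(-5 + 11*d) - 292 = -(-4446)/(-5 + 11*20) - 292 = -(-4446)/(-5 + 220) - 292 = -(-4446)/215 - 292 = -57*(-78/215) - 292 = 4446/215 - 292 = -58334/215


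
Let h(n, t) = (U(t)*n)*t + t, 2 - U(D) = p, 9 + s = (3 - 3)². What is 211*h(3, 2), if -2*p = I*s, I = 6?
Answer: -31228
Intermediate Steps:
s = -9 (s = -9 + (3 - 3)² = -9 + 0² = -9 + 0 = -9)
p = 27 (p = -3*(-9) = -½*(-54) = 27)
U(D) = -25 (U(D) = 2 - 1*27 = 2 - 27 = -25)
h(n, t) = t - 25*n*t (h(n, t) = (-25*n)*t + t = -25*n*t + t = t - 25*n*t)
211*h(3, 2) = 211*(2*(1 - 25*3)) = 211*(2*(1 - 75)) = 211*(2*(-74)) = 211*(-148) = -31228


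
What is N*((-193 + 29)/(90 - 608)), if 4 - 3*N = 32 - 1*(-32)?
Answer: -1640/259 ≈ -6.3320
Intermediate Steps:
N = -20 (N = 4/3 - (32 - 1*(-32))/3 = 4/3 - (32 + 32)/3 = 4/3 - 1/3*64 = 4/3 - 64/3 = -20)
N*((-193 + 29)/(90 - 608)) = -20*(-193 + 29)/(90 - 608) = -(-3280)/(-518) = -(-3280)*(-1)/518 = -20*82/259 = -1640/259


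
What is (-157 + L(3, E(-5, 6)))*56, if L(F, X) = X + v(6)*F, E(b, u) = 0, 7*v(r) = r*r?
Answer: -7928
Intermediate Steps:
v(r) = r**2/7 (v(r) = (r*r)/7 = r**2/7)
L(F, X) = X + 36*F/7 (L(F, X) = X + ((1/7)*6**2)*F = X + ((1/7)*36)*F = X + 36*F/7)
(-157 + L(3, E(-5, 6)))*56 = (-157 + (0 + (36/7)*3))*56 = (-157 + (0 + 108/7))*56 = (-157 + 108/7)*56 = -991/7*56 = -7928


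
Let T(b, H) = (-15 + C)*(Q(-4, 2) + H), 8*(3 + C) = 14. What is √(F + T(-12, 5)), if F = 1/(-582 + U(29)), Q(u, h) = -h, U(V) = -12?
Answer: I*√1911261/198 ≈ 6.9822*I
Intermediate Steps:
C = -5/4 (C = -3 + (⅛)*14 = -3 + 7/4 = -5/4 ≈ -1.2500)
T(b, H) = 65/2 - 65*H/4 (T(b, H) = (-15 - 5/4)*(-1*2 + H) = -65*(-2 + H)/4 = 65/2 - 65*H/4)
F = -1/594 (F = 1/(-582 - 12) = 1/(-594) = -1/594 ≈ -0.0016835)
√(F + T(-12, 5)) = √(-1/594 + (65/2 - 65/4*5)) = √(-1/594 + (65/2 - 325/4)) = √(-1/594 - 195/4) = √(-57917/1188) = I*√1911261/198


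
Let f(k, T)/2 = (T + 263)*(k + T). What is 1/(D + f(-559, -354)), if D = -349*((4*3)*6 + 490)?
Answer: -1/29972 ≈ -3.3364e-5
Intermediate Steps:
f(k, T) = 2*(263 + T)*(T + k) (f(k, T) = 2*((T + 263)*(k + T)) = 2*((263 + T)*(T + k)) = 2*(263 + T)*(T + k))
D = -196138 (D = -349*(12*6 + 490) = -349*(72 + 490) = -349*562 = -196138)
1/(D + f(-559, -354)) = 1/(-196138 + (2*(-354)² + 526*(-354) + 526*(-559) + 2*(-354)*(-559))) = 1/(-196138 + (2*125316 - 186204 - 294034 + 395772)) = 1/(-196138 + (250632 - 186204 - 294034 + 395772)) = 1/(-196138 + 166166) = 1/(-29972) = -1/29972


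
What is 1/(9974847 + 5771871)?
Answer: 1/15746718 ≈ 6.3505e-8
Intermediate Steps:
1/(9974847 + 5771871) = 1/15746718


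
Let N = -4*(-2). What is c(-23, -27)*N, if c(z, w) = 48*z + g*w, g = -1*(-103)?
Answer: -31080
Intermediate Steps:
g = 103
N = 8
c(z, w) = 48*z + 103*w
c(-23, -27)*N = (48*(-23) + 103*(-27))*8 = (-1104 - 2781)*8 = -3885*8 = -31080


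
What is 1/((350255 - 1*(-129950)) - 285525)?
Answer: 1/194680 ≈ 5.1366e-6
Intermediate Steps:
1/((350255 - 1*(-129950)) - 285525) = 1/((350255 + 129950) - 285525) = 1/(480205 - 285525) = 1/194680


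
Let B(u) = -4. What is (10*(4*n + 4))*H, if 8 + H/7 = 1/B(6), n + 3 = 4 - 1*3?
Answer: 2310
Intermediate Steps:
n = -2 (n = -3 + (4 - 1*3) = -3 + (4 - 3) = -3 + 1 = -2)
H = -231/4 (H = -56 + 7/(-4) = -56 + 7*(-¼) = -56 - 7/4 = -231/4 ≈ -57.750)
(10*(4*n + 4))*H = (10*(4*(-2) + 4))*(-231/4) = (10*(-8 + 4))*(-231/4) = (10*(-4))*(-231/4) = -40*(-231/4) = 2310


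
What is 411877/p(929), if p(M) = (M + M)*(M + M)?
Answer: 411877/3452164 ≈ 0.11931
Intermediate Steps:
p(M) = 4*M² (p(M) = (2*M)*(2*M) = 4*M²)
411877/p(929) = 411877/((4*929²)) = 411877/((4*863041)) = 411877/3452164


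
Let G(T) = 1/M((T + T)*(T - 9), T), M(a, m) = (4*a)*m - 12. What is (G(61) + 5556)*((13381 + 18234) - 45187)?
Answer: -29180701672785/386981 ≈ -7.5406e+7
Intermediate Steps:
M(a, m) = -12 + 4*a*m (M(a, m) = 4*a*m - 12 = -12 + 4*a*m)
G(T) = 1/(-12 + 8*T**2*(-9 + T)) (G(T) = 1/(-12 + 4*((T + T)*(T - 9))*T) = 1/(-12 + 4*((2*T)*(-9 + T))*T) = 1/(-12 + 4*(2*T*(-9 + T))*T) = 1/(-12 + 8*T**2*(-9 + T)))
(G(61) + 5556)*((13381 + 18234) - 45187) = (1/(4*(-3 + 2*61**2*(-9 + 61))) + 5556)*((13381 + 18234) - 45187) = (1/(4*(-3 + 2*3721*52)) + 5556)*(31615 - 45187) = (1/(4*(-3 + 386984)) + 5556)*(-13572) = ((1/4)/386981 + 5556)*(-13572) = ((1/4)*(1/386981) + 5556)*(-13572) = (1/1547924 + 5556)*(-13572) = (8600265745/1547924)*(-13572) = -29180701672785/386981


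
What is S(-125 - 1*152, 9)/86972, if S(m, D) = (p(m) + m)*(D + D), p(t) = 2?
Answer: -2475/43486 ≈ -0.056915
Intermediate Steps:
S(m, D) = 2*D*(2 + m) (S(m, D) = (2 + m)*(D + D) = (2 + m)*(2*D) = 2*D*(2 + m))
S(-125 - 1*152, 9)/86972 = (2*9*(2 + (-125 - 1*152)))/86972 = (2*9*(2 + (-125 - 152)))*(1/86972) = (2*9*(2 - 277))*(1/86972) = (2*9*(-275))*(1/86972) = -4950*1/86972 = -2475/43486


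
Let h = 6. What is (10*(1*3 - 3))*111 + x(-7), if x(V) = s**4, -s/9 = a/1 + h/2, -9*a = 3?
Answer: 331776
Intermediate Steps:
a = -1/3 (a = -1/9*3 = -1/3 ≈ -0.33333)
s = -24 (s = -9*(-1/3/1 + 6/2) = -9*(-1/3*1 + 6*(1/2)) = -9*(-1/3 + 3) = -9*8/3 = -24)
x(V) = 331776 (x(V) = (-24)**4 = 331776)
(10*(1*3 - 3))*111 + x(-7) = (10*(1*3 - 3))*111 + 331776 = (10*(3 - 3))*111 + 331776 = (10*0)*111 + 331776 = 0*111 + 331776 = 0 + 331776 = 331776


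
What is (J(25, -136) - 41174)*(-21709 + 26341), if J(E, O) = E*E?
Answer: -187822968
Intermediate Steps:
J(E, O) = E²
(J(25, -136) - 41174)*(-21709 + 26341) = (25² - 41174)*(-21709 + 26341) = (625 - 41174)*4632 = -40549*4632 = -187822968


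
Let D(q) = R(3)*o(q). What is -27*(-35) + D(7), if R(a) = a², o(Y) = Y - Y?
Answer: 945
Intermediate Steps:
o(Y) = 0
D(q) = 0 (D(q) = 3²*0 = 9*0 = 0)
-27*(-35) + D(7) = -27*(-35) + 0 = 945 + 0 = 945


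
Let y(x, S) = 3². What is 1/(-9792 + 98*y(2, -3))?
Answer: -1/8910 ≈ -0.00011223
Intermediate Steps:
y(x, S) = 9
1/(-9792 + 98*y(2, -3)) = 1/(-9792 + 98*9) = 1/(-9792 + 882) = 1/(-8910) = -1/8910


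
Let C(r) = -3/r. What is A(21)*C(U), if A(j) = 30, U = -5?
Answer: 18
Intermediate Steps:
A(21)*C(U) = 30*(-3/(-5)) = 30*(-3*(-⅕)) = 30*(⅗) = 18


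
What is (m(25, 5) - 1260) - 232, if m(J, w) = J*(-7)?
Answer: -1667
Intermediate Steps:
m(J, w) = -7*J
(m(25, 5) - 1260) - 232 = (-7*25 - 1260) - 232 = (-175 - 1260) - 232 = -1435 - 232 = -1667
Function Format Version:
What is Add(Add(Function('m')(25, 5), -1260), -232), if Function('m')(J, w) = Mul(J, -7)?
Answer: -1667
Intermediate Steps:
Function('m')(J, w) = Mul(-7, J)
Add(Add(Function('m')(25, 5), -1260), -232) = Add(Add(Mul(-7, 25), -1260), -232) = Add(Add(-175, -1260), -232) = Add(-1435, -232) = -1667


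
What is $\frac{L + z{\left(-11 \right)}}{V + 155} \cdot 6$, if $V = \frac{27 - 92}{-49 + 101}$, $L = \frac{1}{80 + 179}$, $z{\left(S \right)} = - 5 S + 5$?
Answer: $\frac{124328}{53095} \approx 2.3416$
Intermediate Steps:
$z{\left(S \right)} = 5 - 5 S$
$L = \frac{1}{259} \approx 0.003861$
$V = - \frac{5}{4}$ ($V = - \frac{65}{52} = \left(-65\right) \frac{1}{52} = - \frac{5}{4} \approx -1.25$)
$\frac{L + z{\left(-11 \right)}}{V + 155} \cdot 6 = \frac{\frac{1}{259} + \left(5 - -55\right)}{- \frac{5}{4} + 155} \cdot 6 = \frac{\frac{1}{259} + \left(5 + 55\right)}{\frac{615}{4}} \cdot 6 = \left(\frac{1}{259} + 60\right) \frac{4}{615} \cdot 6 = \frac{15541}{259} \cdot \frac{4}{615} \cdot 6 = \frac{62164}{159285} \cdot 6 = \frac{124328}{53095}$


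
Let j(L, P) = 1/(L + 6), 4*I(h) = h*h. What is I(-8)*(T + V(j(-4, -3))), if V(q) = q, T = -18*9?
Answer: -2584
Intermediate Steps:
I(h) = h**2/4 (I(h) = (h*h)/4 = h**2/4)
T = -162
j(L, P) = 1/(6 + L)
I(-8)*(T + V(j(-4, -3))) = ((1/4)*(-8)**2)*(-162 + 1/(6 - 4)) = ((1/4)*64)*(-162 + 1/2) = 16*(-162 + 1/2) = 16*(-323/2) = -2584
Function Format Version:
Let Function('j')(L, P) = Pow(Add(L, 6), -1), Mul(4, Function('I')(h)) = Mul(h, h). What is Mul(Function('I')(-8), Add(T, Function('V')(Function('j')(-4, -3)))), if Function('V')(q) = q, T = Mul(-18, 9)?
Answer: -2584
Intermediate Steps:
Function('I')(h) = Mul(Rational(1, 4), Pow(h, 2)) (Function('I')(h) = Mul(Rational(1, 4), Mul(h, h)) = Mul(Rational(1, 4), Pow(h, 2)))
T = -162
Function('j')(L, P) = Pow(Add(6, L), -1)
Mul(Function('I')(-8), Add(T, Function('V')(Function('j')(-4, -3)))) = Mul(Mul(Rational(1, 4), Pow(-8, 2)), Add(-162, Pow(Add(6, -4), -1))) = Mul(Mul(Rational(1, 4), 64), Add(-162, Pow(2, -1))) = Mul(16, Add(-162, Rational(1, 2))) = Mul(16, Rational(-323, 2)) = -2584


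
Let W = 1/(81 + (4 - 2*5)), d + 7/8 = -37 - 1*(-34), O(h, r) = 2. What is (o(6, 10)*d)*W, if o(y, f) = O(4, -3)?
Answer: -31/300 ≈ -0.10333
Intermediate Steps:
o(y, f) = 2
d = -31/8 (d = -7/8 + (-37 - 1*(-34)) = -7/8 + (-37 + 34) = -7/8 - 3 = -31/8 ≈ -3.8750)
W = 1/75 (W = 1/(81 + (4 - 10)) = 1/(81 - 6) = 1/75 ≈ 0.013333)
(o(6, 10)*d)*W = (2*(-31/8))*(1/75) = -31/4*1/75 = -31/300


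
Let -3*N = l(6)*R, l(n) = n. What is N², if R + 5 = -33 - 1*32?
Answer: 19600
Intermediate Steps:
R = -70 (R = -5 + (-33 - 1*32) = -5 + (-33 - 32) = -5 - 65 = -70)
N = 140 (N = -2*(-70) = -⅓*(-420) = 140)
N² = 140² = 19600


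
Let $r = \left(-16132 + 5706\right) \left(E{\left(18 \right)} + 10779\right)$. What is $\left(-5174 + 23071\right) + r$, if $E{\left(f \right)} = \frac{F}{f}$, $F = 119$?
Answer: $- \frac{1011895960}{9} \approx -1.1243 \cdot 10^{8}$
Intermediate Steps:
$E{\left(f \right)} = \frac{119}{f}$
$r = - \frac{1012057033}{9}$ ($r = \left(-16132 + 5706\right) \left(\frac{119}{18} + 10779\right) = - 10426 \left(119 \cdot \frac{1}{18} + 10779\right) = - 10426 \left(\frac{119}{18} + 10779\right) = \left(-10426\right) \frac{194141}{18} = - \frac{1012057033}{9} \approx -1.1245 \cdot 10^{8}$)
$\left(-5174 + 23071\right) + r = \left(-5174 + 23071\right) - \frac{1012057033}{9} = 17897 - \frac{1012057033}{9} = - \frac{1011895960}{9}$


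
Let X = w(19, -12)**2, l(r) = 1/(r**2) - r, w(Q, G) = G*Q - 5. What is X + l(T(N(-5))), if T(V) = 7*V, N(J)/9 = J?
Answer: 5418081901/99225 ≈ 54604.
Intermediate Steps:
N(J) = 9*J
w(Q, G) = -5 + G*Q
l(r) = r**(-2) - r
X = 54289 (X = (-5 - 12*19)**2 = (-5 - 228)**2 = (-233)**2 = 54289)
X + l(T(N(-5))) = 54289 + ((7*(9*(-5)))**(-2) - 7*9*(-5)) = 54289 + ((7*(-45))**(-2) - 7*(-45)) = 54289 + ((-315)**(-2) - 1*(-315)) = 54289 + (1/99225 + 315) = 54289 + 31255876/99225 = 5418081901/99225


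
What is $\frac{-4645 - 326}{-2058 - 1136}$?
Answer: $\frac{4971}{3194} \approx 1.5564$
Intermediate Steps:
$\frac{-4645 - 326}{-2058 - 1136} = - \frac{4971}{-3194} = \left(-4971\right) \left(- \frac{1}{3194}\right) = \frac{4971}{3194}$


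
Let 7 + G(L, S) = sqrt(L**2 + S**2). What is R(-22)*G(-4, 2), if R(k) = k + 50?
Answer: -196 + 56*sqrt(5) ≈ -70.780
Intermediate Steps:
R(k) = 50 + k
G(L, S) = -7 + sqrt(L**2 + S**2)
R(-22)*G(-4, 2) = (50 - 22)*(-7 + sqrt((-4)**2 + 2**2)) = 28*(-7 + sqrt(16 + 4)) = 28*(-7 + sqrt(20)) = 28*(-7 + 2*sqrt(5)) = -196 + 56*sqrt(5)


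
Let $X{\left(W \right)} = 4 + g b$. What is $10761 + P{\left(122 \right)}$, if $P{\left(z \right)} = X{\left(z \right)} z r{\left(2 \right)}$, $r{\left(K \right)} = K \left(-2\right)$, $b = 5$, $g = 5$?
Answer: $-3391$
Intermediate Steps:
$r{\left(K \right)} = - 2 K$
$X{\left(W \right)} = 29$ ($X{\left(W \right)} = 4 + 5 \cdot 5 = 4 + 25 = 29$)
$P{\left(z \right)} = - 116 z$ ($P{\left(z \right)} = 29 z \left(\left(-2\right) 2\right) = 29 z \left(-4\right) = - 116 z$)
$10761 + P{\left(122 \right)} = 10761 - 14152 = -3391$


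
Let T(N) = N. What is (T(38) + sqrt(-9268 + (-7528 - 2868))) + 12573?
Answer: 12611 + 4*I*sqrt(1229) ≈ 12611.0 + 140.23*I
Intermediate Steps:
(T(38) + sqrt(-9268 + (-7528 - 2868))) + 12573 = (38 + sqrt(-9268 + (-7528 - 2868))) + 12573 = (38 + sqrt(-9268 - 10396)) + 12573 = (38 + sqrt(-19664)) + 12573 = (38 + 4*I*sqrt(1229)) + 12573 = 12611 + 4*I*sqrt(1229)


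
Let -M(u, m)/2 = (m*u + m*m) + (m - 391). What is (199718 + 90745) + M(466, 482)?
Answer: -623591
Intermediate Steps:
M(u, m) = 782 - 2*m - 2*m² - 2*m*u (M(u, m) = -2*((m*u + m*m) + (m - 391)) = -2*((m*u + m²) + (-391 + m)) = -2*((m² + m*u) + (-391 + m)) = -2*(-391 + m + m² + m*u) = 782 - 2*m - 2*m² - 2*m*u)
(199718 + 90745) + M(466, 482) = (199718 + 90745) + (782 - 2*482 - 2*482² - 2*482*466) = 290463 + (782 - 964 - 2*232324 - 449224) = 290463 + (782 - 964 - 464648 - 449224) = 290463 - 914054 = -623591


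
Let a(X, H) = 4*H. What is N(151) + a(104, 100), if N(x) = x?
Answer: 551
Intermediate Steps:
N(151) + a(104, 100) = 151 + 4*100 = 151 + 400 = 551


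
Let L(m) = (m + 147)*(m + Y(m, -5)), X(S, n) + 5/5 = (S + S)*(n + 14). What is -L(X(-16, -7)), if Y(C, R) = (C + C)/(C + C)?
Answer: -17472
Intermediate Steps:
X(S, n) = -1 + 2*S*(14 + n) (X(S, n) = -1 + (S + S)*(n + 14) = -1 + (2*S)*(14 + n) = -1 + 2*S*(14 + n))
Y(C, R) = 1 (Y(C, R) = (2*C)/((2*C)) = (2*C)*(1/(2*C)) = 1)
L(m) = (1 + m)*(147 + m) (L(m) = (m + 147)*(m + 1) = (147 + m)*(1 + m) = (1 + m)*(147 + m))
-L(X(-16, -7)) = -(147 + (-1 + 28*(-16) + 2*(-16)*(-7))² + 148*(-1 + 28*(-16) + 2*(-16)*(-7))) = -(147 + (-1 - 448 + 224)² + 148*(-1 - 448 + 224)) = -(147 + (-225)² + 148*(-225)) = -(147 + 50625 - 33300) = -1*17472 = -17472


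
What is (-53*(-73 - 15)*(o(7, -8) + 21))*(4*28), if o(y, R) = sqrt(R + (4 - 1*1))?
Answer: 10969728 + 522368*I*sqrt(5) ≈ 1.097e+7 + 1.1681e+6*I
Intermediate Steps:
o(y, R) = sqrt(3 + R) (o(y, R) = sqrt(R + (4 - 1)) = sqrt(R + 3) = sqrt(3 + R))
(-53*(-73 - 15)*(o(7, -8) + 21))*(4*28) = (-53*(-73 - 15)*(sqrt(3 - 8) + 21))*(4*28) = -(-4664)*(sqrt(-5) + 21)*112 = -(-4664)*(I*sqrt(5) + 21)*112 = -(-4664)*(21 + I*sqrt(5))*112 = -53*(-1848 - 88*I*sqrt(5))*112 = (97944 + 4664*I*sqrt(5))*112 = 10969728 + 522368*I*sqrt(5)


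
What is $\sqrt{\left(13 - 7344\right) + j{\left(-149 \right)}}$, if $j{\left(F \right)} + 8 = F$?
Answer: $24 i \sqrt{13} \approx 86.533 i$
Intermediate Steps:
$j{\left(F \right)} = -8 + F$
$\sqrt{\left(13 - 7344\right) + j{\left(-149 \right)}} = \sqrt{\left(13 - 7344\right) - 157} = \sqrt{-7331 - 157} = \sqrt{-7488} = 24 i \sqrt{13}$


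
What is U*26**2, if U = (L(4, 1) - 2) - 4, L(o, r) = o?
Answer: -1352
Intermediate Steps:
U = -2 (U = (4 - 2) - 4 = 2 - 4 = -2)
U*26**2 = -2*26**2 = -2*676 = -1352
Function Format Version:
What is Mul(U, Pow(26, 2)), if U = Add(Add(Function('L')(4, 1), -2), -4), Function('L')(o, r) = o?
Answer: -1352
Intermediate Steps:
U = -2 (U = Add(Add(4, -2), -4) = Add(2, -4) = -2)
Mul(U, Pow(26, 2)) = Mul(-2, Pow(26, 2)) = Mul(-2, 676) = -1352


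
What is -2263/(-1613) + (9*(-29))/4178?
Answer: 9033821/6739114 ≈ 1.3405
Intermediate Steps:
-2263/(-1613) + (9*(-29))/4178 = -2263*(-1/1613) - 261*1/4178 = 2263/1613 - 261/4178 = 9033821/6739114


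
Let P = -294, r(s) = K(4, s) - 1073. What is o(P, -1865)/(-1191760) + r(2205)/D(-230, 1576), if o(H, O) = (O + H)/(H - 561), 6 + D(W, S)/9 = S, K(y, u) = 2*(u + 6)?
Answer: 12638700439/53325301200 ≈ 0.23701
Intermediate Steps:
K(y, u) = 12 + 2*u (K(y, u) = 2*(6 + u) = 12 + 2*u)
r(s) = -1061 + 2*s (r(s) = (12 + 2*s) - 1073 = -1061 + 2*s)
D(W, S) = -54 + 9*S
o(H, O) = (H + O)/(-561 + H)
o(P, -1865)/(-1191760) + r(2205)/D(-230, 1576) = ((-294 - 1865)/(-561 - 294))/(-1191760) + (-1061 + 2*2205)/(-54 + 9*1576) = (-2159/(-855))*(-1/1191760) + (-1061 + 4410)/(-54 + 14184) = -1/855*(-2159)*(-1/1191760) + 3349/14130 = (2159/855)*(-1/1191760) + 3349*(1/14130) = -2159/1018954800 + 3349/14130 = 12638700439/53325301200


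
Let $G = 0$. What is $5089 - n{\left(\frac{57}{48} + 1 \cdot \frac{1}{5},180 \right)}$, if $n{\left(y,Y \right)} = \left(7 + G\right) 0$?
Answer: $5089$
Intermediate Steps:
$n{\left(y,Y \right)} = 0$ ($n{\left(y,Y \right)} = \left(7 + 0\right) 0 = 7 \cdot 0 = 0$)
$5089 - n{\left(\frac{57}{48} + 1 \cdot \frac{1}{5},180 \right)} = 5089 - 0 = 5089 + 0 = 5089$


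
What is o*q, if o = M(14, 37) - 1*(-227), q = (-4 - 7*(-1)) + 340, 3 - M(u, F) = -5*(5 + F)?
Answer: 150920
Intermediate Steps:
M(u, F) = 28 + 5*F (M(u, F) = 3 - (-5)*(5 + F) = 3 - (-25 - 5*F) = 3 + (25 + 5*F) = 28 + 5*F)
q = 343 (q = (-4 + 7) + 340 = 3 + 340 = 343)
o = 440 (o = (28 + 5*37) - 1*(-227) = (28 + 185) + 227 = 213 + 227 = 440)
o*q = 440*343 = 150920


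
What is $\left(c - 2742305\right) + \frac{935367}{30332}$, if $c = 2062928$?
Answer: $- \frac{20605927797}{30332} \approx -6.7935 \cdot 10^{5}$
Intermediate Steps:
$\left(c - 2742305\right) + \frac{935367}{30332} = \left(2062928 - 2742305\right) + \frac{935367}{30332} = -679377 + 935367 \cdot \frac{1}{30332} = -679377 + \frac{935367}{30332} = - \frac{20605927797}{30332}$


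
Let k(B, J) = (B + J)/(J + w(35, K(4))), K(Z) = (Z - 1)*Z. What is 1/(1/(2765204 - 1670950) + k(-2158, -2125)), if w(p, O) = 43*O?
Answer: 1760654686/4686691491 ≈ 0.37567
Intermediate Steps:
K(Z) = Z*(-1 + Z) (K(Z) = (-1 + Z)*Z = Z*(-1 + Z))
k(B, J) = (B + J)/(516 + J) (k(B, J) = (B + J)/(J + 43*(4*(-1 + 4))) = (B + J)/(J + 43*(4*3)) = (B + J)/(J + 43*12) = (B + J)/(J + 516) = (B + J)/(516 + J))
1/(1/(2765204 - 1670950) + k(-2158, -2125)) = 1/(1/(2765204 - 1670950) + (-2158 - 2125)/(516 - 2125)) = 1/(1/1094254 - 4283/(-1609)) = 1/(1/1094254 - 1/1609*(-4283)) = 1/(1/1094254 + 4283/1609) = 1/(4686691491/1760654686) = 1760654686/4686691491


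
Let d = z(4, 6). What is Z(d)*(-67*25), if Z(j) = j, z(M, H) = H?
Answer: -10050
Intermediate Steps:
d = 6
Z(d)*(-67*25) = 6*(-67*25) = 6*(-1675) = -10050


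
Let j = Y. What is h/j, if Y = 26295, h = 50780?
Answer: 10156/5259 ≈ 1.9312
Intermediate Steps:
j = 26295
h/j = 50780/26295 = 50780*(1/26295) = 10156/5259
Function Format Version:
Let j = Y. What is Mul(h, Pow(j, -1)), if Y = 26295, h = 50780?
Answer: Rational(10156, 5259) ≈ 1.9312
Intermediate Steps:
j = 26295
Mul(h, Pow(j, -1)) = Mul(50780, Pow(26295, -1)) = Mul(50780, Rational(1, 26295)) = Rational(10156, 5259)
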